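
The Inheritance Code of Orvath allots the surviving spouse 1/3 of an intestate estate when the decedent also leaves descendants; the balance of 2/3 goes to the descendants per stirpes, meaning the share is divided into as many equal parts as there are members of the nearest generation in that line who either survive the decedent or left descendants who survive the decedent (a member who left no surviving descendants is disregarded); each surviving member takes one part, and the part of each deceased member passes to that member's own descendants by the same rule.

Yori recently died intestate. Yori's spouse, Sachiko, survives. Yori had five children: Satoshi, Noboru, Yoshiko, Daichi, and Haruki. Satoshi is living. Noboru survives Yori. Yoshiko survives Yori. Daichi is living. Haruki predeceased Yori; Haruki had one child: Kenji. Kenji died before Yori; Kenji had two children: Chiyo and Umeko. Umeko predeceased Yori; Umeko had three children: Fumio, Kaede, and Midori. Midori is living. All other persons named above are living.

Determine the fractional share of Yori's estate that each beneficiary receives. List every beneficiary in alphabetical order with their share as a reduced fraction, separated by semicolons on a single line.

Chiyo 1/15; Daichi 2/15; Fumio 1/45; Kaede 1/45; Midori 1/45; Noboru 2/15; Sachiko 1/3; Satoshi 2/15; Yoshiko 2/15

Sachiko, as surviving spouse, takes 1/3.
The remaining 2/3 passes to Yori's descendants per stirpes.
The 2/3 is divided into 5 equal shares of 2/15 among Satoshi, Noboru, Yoshiko, Daichi, Haruki.
Satoshi is living and takes 2/15.
Noboru is living and takes 2/15.
Yoshiko is living and takes 2/15.
Daichi is living and takes 2/15.
Haruki predeceased; the 2/15 allotted to Haruki's branch passes to Haruki's issue by representation.
Kenji's line is the sole branch at this level, so the full 2/15 passes to Kenji's issue by representation.
The 2/15 is divided into 2 equal shares of 1/15 among Chiyo, Umeko.
Chiyo is living and takes 1/15.
Umeko predeceased; the 1/15 allotted to Umeko's branch passes to Umeko's issue by representation.
The 1/15 is divided into 3 equal shares of 1/45 among Fumio, Kaede, Midori.
Fumio is living and takes 1/45.
Kaede is living and takes 1/45.
Midori is living and takes 1/45.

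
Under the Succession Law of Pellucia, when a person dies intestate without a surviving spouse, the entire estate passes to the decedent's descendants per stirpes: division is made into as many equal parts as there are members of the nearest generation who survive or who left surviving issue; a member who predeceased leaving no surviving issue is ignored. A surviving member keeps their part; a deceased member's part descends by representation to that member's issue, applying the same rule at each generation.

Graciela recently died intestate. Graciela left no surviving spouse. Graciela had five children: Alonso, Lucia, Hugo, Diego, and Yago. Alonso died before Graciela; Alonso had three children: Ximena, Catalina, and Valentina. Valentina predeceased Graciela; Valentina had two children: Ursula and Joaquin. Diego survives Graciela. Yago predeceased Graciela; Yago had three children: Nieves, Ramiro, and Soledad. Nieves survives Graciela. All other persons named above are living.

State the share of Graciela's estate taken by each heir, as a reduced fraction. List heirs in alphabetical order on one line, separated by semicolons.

There is no surviving spouse, so the entire estate passes to Graciela's descendants per stirpes.
The estate is divided into 5 equal shares of 1/5 among Alonso, Lucia, Hugo, Diego, Yago.
Alonso predeceased; the 1/5 allotted to Alonso's branch passes to Alonso's issue by representation.
The 1/5 is divided into 3 equal shares of 1/15 among Ximena, Catalina, Valentina.
Ximena is living and takes 1/15.
Catalina is living and takes 1/15.
Valentina predeceased; the 1/15 allotted to Valentina's branch passes to Valentina's issue by representation.
The 1/15 is divided into 2 equal shares of 1/30 among Ursula, Joaquin.
Ursula is living and takes 1/30.
Joaquin is living and takes 1/30.
Lucia is living and takes 1/5.
Hugo is living and takes 1/5.
Diego is living and takes 1/5.
Yago predeceased; the 1/5 allotted to Yago's branch passes to Yago's issue by representation.
The 1/5 is divided into 3 equal shares of 1/15 among Nieves, Ramiro, Soledad.
Nieves is living and takes 1/15.
Ramiro is living and takes 1/15.
Soledad is living and takes 1/15.

Catalina 1/15; Diego 1/5; Hugo 1/5; Joaquin 1/30; Lucia 1/5; Nieves 1/15; Ramiro 1/15; Soledad 1/15; Ursula 1/30; Ximena 1/15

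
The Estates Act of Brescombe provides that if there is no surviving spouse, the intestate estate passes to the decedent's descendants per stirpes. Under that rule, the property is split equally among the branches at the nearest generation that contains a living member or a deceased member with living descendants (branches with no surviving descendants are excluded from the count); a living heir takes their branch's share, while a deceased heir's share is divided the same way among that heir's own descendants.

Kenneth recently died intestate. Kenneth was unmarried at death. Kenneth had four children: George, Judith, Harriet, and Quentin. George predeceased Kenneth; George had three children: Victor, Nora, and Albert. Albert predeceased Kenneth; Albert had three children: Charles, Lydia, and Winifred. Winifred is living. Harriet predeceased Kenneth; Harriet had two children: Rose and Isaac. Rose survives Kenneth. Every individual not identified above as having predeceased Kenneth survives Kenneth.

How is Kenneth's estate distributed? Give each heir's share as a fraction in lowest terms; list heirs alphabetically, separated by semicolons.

There is no surviving spouse, so the entire estate passes to Kenneth's descendants per stirpes.
The estate is divided into 4 equal shares of 1/4 among George, Judith, Harriet, Quentin.
George predeceased; the 1/4 allotted to George's branch passes to George's issue by representation.
The 1/4 is divided into 3 equal shares of 1/12 among Victor, Nora, Albert.
Victor is living and takes 1/12.
Nora is living and takes 1/12.
Albert predeceased; the 1/12 allotted to Albert's branch passes to Albert's issue by representation.
The 1/12 is divided into 3 equal shares of 1/36 among Charles, Lydia, Winifred.
Charles is living and takes 1/36.
Lydia is living and takes 1/36.
Winifred is living and takes 1/36.
Judith is living and takes 1/4.
Harriet predeceased; the 1/4 allotted to Harriet's branch passes to Harriet's issue by representation.
The 1/4 is divided into 2 equal shares of 1/8 among Rose, Isaac.
Rose is living and takes 1/8.
Isaac is living and takes 1/8.
Quentin is living and takes 1/4.

Charles 1/36; Isaac 1/8; Judith 1/4; Lydia 1/36; Nora 1/12; Quentin 1/4; Rose 1/8; Victor 1/12; Winifred 1/36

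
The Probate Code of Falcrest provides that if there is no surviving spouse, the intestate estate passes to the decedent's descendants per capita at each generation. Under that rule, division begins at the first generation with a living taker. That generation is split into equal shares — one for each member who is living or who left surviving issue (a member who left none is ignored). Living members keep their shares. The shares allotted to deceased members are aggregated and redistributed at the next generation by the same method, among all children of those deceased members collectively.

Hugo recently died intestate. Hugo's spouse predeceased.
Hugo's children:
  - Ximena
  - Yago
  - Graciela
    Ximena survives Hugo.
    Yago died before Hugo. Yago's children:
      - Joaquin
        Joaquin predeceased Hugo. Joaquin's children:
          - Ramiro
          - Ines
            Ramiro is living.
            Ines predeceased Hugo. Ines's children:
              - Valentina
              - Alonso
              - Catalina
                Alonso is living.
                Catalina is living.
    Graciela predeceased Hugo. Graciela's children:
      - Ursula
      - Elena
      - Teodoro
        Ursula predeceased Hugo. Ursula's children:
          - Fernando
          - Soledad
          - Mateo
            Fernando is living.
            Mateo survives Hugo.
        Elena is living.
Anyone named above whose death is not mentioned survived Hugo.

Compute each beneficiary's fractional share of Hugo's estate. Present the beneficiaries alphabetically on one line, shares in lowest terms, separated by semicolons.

There is no surviving spouse, so the entire estate passes to Hugo's descendants per capita at each generation.
At generation 1 (Ximena, Yago, Graciela) there are 3 shares of (1)/3 = 1/3 each.
Living: Ximena — each takes 1/3.
Deceased: Yago and Graciela. Their combined 2/3 is pooled and carried to generation 2.
At generation 2 (Joaquin, Ursula, Elena, Teodoro) there are 4 shares of (2/3)/4 = 1/6 each.
Living: Elena and Teodoro — each takes 1/6.
Deceased: Joaquin and Ursula. Their combined 1/3 is pooled and carried to generation 3.
At generation 3 (Ramiro, Ines, Fernando, Soledad, Mateo) there are 5 shares of (1/3)/5 = 1/15 each.
Living: Ramiro, Fernando, Soledad, and Mateo — each takes 1/15.
Deceased: Ines. That 1/15 share is carried to generation 4.
At generation 4 (Valentina, Alonso, Catalina) there are 3 shares of (1/15)/3 = 1/45 each.
Living: Valentina, Alonso, and Catalina — each takes 1/45.

Alonso 1/45; Catalina 1/45; Elena 1/6; Fernando 1/15; Mateo 1/15; Ramiro 1/15; Soledad 1/15; Teodoro 1/6; Valentina 1/45; Ximena 1/3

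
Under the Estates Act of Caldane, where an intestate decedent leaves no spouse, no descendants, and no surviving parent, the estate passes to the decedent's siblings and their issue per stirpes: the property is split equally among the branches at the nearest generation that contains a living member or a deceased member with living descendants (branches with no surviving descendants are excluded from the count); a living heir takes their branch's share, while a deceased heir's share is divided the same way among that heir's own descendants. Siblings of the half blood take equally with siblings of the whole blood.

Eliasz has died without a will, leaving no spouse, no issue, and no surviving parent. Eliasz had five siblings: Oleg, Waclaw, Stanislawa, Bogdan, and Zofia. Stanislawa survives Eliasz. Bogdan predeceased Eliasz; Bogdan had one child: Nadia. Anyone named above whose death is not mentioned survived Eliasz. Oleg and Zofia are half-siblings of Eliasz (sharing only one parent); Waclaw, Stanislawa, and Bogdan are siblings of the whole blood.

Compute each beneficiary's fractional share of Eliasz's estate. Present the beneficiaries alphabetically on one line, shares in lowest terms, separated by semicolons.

No spouse, descendants, or parent survives, so the estate passes to Eliasz's siblings per stirpes.
Half-blood and whole-blood siblings take equally under the stated rule.
The estate is divided into 5 equal shares of 1/5 among Oleg, Waclaw, Stanislawa, Bogdan, Zofia.
Oleg is living and takes 1/5.
Waclaw is living and takes 1/5.
Stanislawa is living and takes 1/5.
Bogdan predeceased; the 1/5 allotted to Bogdan's branch passes to Bogdan's issue by representation.
Nadia is the sole taker at this level and receives the full 1/5.
Zofia is living and takes 1/5.

Nadia 1/5; Oleg 1/5; Stanislawa 1/5; Waclaw 1/5; Zofia 1/5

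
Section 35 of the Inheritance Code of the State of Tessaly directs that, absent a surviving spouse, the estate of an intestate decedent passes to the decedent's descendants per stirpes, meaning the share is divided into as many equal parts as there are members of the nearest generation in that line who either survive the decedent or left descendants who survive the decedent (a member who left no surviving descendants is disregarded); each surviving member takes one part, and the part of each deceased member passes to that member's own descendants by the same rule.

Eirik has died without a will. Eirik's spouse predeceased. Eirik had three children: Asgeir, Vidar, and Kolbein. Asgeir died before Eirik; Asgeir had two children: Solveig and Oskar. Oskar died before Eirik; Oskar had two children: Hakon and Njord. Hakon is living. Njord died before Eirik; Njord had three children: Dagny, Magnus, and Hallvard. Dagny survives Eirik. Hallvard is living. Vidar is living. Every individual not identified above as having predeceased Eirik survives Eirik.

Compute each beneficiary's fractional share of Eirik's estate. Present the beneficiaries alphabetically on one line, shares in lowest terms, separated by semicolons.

There is no surviving spouse, so the entire estate passes to Eirik's descendants per stirpes.
The estate is divided into 3 equal shares of 1/3 among Asgeir, Vidar, Kolbein.
Asgeir predeceased; the 1/3 allotted to Asgeir's branch passes to Asgeir's issue by representation.
The 1/3 is divided into 2 equal shares of 1/6 among Solveig, Oskar.
Solveig is living and takes 1/6.
Oskar predeceased; the 1/6 allotted to Oskar's branch passes to Oskar's issue by representation.
The 1/6 is divided into 2 equal shares of 1/12 among Hakon, Njord.
Hakon is living and takes 1/12.
Njord predeceased; the 1/12 allotted to Njord's branch passes to Njord's issue by representation.
The 1/12 is divided into 3 equal shares of 1/36 among Dagny, Magnus, Hallvard.
Dagny is living and takes 1/36.
Magnus is living and takes 1/36.
Hallvard is living and takes 1/36.
Vidar is living and takes 1/3.
Kolbein is living and takes 1/3.

Dagny 1/36; Hakon 1/12; Hallvard 1/36; Kolbein 1/3; Magnus 1/36; Solveig 1/6; Vidar 1/3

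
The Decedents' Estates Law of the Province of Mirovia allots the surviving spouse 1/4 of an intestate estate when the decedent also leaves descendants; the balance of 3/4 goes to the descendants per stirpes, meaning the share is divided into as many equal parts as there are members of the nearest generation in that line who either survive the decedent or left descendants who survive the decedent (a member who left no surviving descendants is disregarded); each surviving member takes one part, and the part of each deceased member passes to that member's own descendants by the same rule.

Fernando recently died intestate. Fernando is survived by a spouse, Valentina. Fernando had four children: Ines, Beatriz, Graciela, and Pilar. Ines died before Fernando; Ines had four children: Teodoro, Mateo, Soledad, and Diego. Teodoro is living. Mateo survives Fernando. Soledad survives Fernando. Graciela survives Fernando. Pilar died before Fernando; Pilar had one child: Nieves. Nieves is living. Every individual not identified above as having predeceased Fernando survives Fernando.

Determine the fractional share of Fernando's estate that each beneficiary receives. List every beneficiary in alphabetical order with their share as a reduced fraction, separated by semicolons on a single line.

Valentina, as surviving spouse, takes 1/4.
The remaining 3/4 passes to Fernando's descendants per stirpes.
The 3/4 is divided into 4 equal shares of 3/16 among Ines, Beatriz, Graciela, Pilar.
Ines predeceased; the 3/16 allotted to Ines's branch passes to Ines's issue by representation.
The 3/16 is divided into 4 equal shares of 3/64 among Teodoro, Mateo, Soledad, Diego.
Teodoro is living and takes 3/64.
Mateo is living and takes 3/64.
Soledad is living and takes 3/64.
Diego is living and takes 3/64.
Beatriz is living and takes 3/16.
Graciela is living and takes 3/16.
Pilar predeceased; the 3/16 allotted to Pilar's branch passes to Pilar's issue by representation.
Nieves is the sole taker at this level and receives the full 3/16.

Beatriz 3/16; Diego 3/64; Graciela 3/16; Mateo 3/64; Nieves 3/16; Soledad 3/64; Teodoro 3/64; Valentina 1/4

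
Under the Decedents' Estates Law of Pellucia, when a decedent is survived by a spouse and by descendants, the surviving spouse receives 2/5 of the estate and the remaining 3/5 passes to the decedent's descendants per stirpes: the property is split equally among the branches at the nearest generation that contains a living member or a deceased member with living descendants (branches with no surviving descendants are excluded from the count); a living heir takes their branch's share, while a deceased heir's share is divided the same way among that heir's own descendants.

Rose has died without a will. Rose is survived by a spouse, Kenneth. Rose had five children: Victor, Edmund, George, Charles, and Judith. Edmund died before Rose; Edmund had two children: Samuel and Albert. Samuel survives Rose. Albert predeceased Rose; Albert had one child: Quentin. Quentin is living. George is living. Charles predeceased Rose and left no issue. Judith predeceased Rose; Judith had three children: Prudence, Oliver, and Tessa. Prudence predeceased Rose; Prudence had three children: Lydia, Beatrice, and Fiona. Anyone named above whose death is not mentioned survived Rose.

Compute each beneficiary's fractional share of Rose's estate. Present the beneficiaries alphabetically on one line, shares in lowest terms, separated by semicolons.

Kenneth, as surviving spouse, takes 2/5.
The remaining 3/5 passes to Rose's descendants per stirpes.
Charles left no surviving issue, so that branch lapses and is disregarded.
The 3/5 is divided into 4 equal shares of 3/20 among Victor, Edmund, George, Judith.
Victor is living and takes 3/20.
Edmund predeceased; the 3/20 allotted to Edmund's branch passes to Edmund's issue by representation.
The 3/20 is divided into 2 equal shares of 3/40 among Samuel, Albert.
Samuel is living and takes 3/40.
Albert predeceased; the 3/40 allotted to Albert's branch passes to Albert's issue by representation.
Quentin is the sole taker at this level and receives the full 3/40.
George is living and takes 3/20.
Judith predeceased; the 3/20 allotted to Judith's branch passes to Judith's issue by representation.
The 3/20 is divided into 3 equal shares of 1/20 among Prudence, Oliver, Tessa.
Prudence predeceased; the 1/20 allotted to Prudence's branch passes to Prudence's issue by representation.
The 1/20 is divided into 3 equal shares of 1/60 among Lydia, Beatrice, Fiona.
Lydia is living and takes 1/60.
Beatrice is living and takes 1/60.
Fiona is living and takes 1/60.
Oliver is living and takes 1/20.
Tessa is living and takes 1/20.

Beatrice 1/60; Fiona 1/60; George 3/20; Kenneth 2/5; Lydia 1/60; Oliver 1/20; Quentin 3/40; Samuel 3/40; Tessa 1/20; Victor 3/20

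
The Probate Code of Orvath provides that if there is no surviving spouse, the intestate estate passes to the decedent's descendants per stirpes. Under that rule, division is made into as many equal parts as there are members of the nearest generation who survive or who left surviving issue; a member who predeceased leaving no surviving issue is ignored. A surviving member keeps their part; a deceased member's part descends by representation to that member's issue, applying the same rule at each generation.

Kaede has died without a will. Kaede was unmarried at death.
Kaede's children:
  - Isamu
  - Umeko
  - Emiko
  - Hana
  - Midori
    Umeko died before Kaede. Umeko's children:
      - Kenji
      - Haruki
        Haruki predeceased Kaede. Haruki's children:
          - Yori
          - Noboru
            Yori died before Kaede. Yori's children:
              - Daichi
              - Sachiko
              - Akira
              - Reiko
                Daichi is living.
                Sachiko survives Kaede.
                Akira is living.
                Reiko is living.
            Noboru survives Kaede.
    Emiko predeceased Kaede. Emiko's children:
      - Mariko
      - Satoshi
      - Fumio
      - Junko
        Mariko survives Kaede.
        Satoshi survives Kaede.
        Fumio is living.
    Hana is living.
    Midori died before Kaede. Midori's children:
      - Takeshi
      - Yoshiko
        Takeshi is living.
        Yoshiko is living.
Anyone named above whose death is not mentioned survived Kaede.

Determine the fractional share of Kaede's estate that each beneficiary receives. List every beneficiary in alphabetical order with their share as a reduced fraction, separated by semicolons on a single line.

Akira 1/80; Daichi 1/80; Fumio 1/20; Hana 1/5; Isamu 1/5; Junko 1/20; Kenji 1/10; Mariko 1/20; Noboru 1/20; Reiko 1/80; Sachiko 1/80; Satoshi 1/20; Takeshi 1/10; Yoshiko 1/10

There is no surviving spouse, so the entire estate passes to Kaede's descendants per stirpes.
The estate is divided into 5 equal shares of 1/5 among Isamu, Umeko, Emiko, Hana, Midori.
Isamu is living and takes 1/5.
Umeko predeceased; the 1/5 allotted to Umeko's branch passes to Umeko's issue by representation.
The 1/5 is divided into 2 equal shares of 1/10 among Kenji, Haruki.
Kenji is living and takes 1/10.
Haruki predeceased; the 1/10 allotted to Haruki's branch passes to Haruki's issue by representation.
The 1/10 is divided into 2 equal shares of 1/20 among Yori, Noboru.
Yori predeceased; the 1/20 allotted to Yori's branch passes to Yori's issue by representation.
The 1/20 is divided into 4 equal shares of 1/80 among Daichi, Sachiko, Akira, Reiko.
Daichi is living and takes 1/80.
Sachiko is living and takes 1/80.
Akira is living and takes 1/80.
Reiko is living and takes 1/80.
Noboru is living and takes 1/20.
Emiko predeceased; the 1/5 allotted to Emiko's branch passes to Emiko's issue by representation.
The 1/5 is divided into 4 equal shares of 1/20 among Mariko, Satoshi, Fumio, Junko.
Mariko is living and takes 1/20.
Satoshi is living and takes 1/20.
Fumio is living and takes 1/20.
Junko is living and takes 1/20.
Hana is living and takes 1/5.
Midori predeceased; the 1/5 allotted to Midori's branch passes to Midori's issue by representation.
The 1/5 is divided into 2 equal shares of 1/10 among Takeshi, Yoshiko.
Takeshi is living and takes 1/10.
Yoshiko is living and takes 1/10.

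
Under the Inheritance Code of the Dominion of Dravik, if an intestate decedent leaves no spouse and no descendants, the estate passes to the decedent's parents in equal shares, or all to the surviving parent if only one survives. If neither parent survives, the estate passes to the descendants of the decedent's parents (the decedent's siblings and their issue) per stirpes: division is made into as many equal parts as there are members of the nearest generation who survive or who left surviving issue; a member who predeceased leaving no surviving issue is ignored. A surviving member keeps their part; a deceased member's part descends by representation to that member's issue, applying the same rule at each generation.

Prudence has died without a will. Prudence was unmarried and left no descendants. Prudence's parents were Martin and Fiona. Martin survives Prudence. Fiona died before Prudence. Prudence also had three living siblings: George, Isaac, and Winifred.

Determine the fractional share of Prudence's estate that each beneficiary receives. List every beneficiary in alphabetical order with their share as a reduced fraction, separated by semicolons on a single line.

Only one parent, Martin, survives, so Martin takes the entire estate. The siblings take nothing because a surviving parent has priority.

Martin 1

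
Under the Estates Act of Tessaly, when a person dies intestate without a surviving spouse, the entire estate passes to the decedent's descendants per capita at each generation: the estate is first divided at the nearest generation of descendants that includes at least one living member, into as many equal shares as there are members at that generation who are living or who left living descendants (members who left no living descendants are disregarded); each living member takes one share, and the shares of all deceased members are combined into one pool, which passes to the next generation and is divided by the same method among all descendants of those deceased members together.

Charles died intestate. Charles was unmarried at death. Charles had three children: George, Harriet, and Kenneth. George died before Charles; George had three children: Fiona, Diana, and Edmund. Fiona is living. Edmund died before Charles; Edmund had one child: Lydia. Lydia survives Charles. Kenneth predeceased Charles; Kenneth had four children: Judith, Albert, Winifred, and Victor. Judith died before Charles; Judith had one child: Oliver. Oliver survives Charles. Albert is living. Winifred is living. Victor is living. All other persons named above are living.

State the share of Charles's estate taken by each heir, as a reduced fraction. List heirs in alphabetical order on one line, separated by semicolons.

There is no surviving spouse, so the entire estate passes to Charles's descendants per capita at each generation.
At generation 1 (George, Harriet, Kenneth) there are 3 shares of (1)/3 = 1/3 each.
Living: Harriet — each takes 1/3.
Deceased: George and Kenneth. Their combined 2/3 is pooled and carried to generation 2.
At generation 2 (Fiona, Diana, Edmund, Judith, Albert, Winifred, Victor) there are 7 shares of (2/3)/7 = 2/21 each.
Living: Fiona, Diana, Albert, Winifred, and Victor — each takes 2/21.
Deceased: Edmund and Judith. Their combined 4/21 is pooled and carried to generation 3.
At generation 3 (Lydia, Oliver) there are 2 shares of (4/21)/2 = 2/21 each.
Living: Lydia and Oliver — each takes 2/21.

Albert 2/21; Diana 2/21; Fiona 2/21; Harriet 1/3; Lydia 2/21; Oliver 2/21; Victor 2/21; Winifred 2/21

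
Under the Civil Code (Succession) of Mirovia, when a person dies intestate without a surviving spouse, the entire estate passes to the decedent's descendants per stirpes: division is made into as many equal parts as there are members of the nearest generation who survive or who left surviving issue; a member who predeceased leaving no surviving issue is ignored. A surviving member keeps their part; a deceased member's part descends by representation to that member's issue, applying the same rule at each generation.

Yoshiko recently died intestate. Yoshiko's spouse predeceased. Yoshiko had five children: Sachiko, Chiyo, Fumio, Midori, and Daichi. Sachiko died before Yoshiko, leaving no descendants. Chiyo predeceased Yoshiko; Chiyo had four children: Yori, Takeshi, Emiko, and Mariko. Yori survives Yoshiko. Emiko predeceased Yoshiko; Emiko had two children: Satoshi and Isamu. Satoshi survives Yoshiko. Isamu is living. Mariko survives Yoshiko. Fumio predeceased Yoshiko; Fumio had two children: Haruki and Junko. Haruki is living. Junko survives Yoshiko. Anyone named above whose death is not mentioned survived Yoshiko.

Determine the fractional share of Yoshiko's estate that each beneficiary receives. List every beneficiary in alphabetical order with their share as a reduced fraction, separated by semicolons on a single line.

There is no surviving spouse, so the entire estate passes to Yoshiko's descendants per stirpes.
Sachiko left no surviving issue, so that branch lapses and is disregarded.
The estate is divided into 4 equal shares of 1/4 among Chiyo, Fumio, Midori, Daichi.
Chiyo predeceased; the 1/4 allotted to Chiyo's branch passes to Chiyo's issue by representation.
The 1/4 is divided into 4 equal shares of 1/16 among Yori, Takeshi, Emiko, Mariko.
Yori is living and takes 1/16.
Takeshi is living and takes 1/16.
Emiko predeceased; the 1/16 allotted to Emiko's branch passes to Emiko's issue by representation.
The 1/16 is divided into 2 equal shares of 1/32 among Satoshi, Isamu.
Satoshi is living and takes 1/32.
Isamu is living and takes 1/32.
Mariko is living and takes 1/16.
Fumio predeceased; the 1/4 allotted to Fumio's branch passes to Fumio's issue by representation.
The 1/4 is divided into 2 equal shares of 1/8 among Haruki, Junko.
Haruki is living and takes 1/8.
Junko is living and takes 1/8.
Midori is living and takes 1/4.
Daichi is living and takes 1/4.

Daichi 1/4; Haruki 1/8; Isamu 1/32; Junko 1/8; Mariko 1/16; Midori 1/4; Satoshi 1/32; Takeshi 1/16; Yori 1/16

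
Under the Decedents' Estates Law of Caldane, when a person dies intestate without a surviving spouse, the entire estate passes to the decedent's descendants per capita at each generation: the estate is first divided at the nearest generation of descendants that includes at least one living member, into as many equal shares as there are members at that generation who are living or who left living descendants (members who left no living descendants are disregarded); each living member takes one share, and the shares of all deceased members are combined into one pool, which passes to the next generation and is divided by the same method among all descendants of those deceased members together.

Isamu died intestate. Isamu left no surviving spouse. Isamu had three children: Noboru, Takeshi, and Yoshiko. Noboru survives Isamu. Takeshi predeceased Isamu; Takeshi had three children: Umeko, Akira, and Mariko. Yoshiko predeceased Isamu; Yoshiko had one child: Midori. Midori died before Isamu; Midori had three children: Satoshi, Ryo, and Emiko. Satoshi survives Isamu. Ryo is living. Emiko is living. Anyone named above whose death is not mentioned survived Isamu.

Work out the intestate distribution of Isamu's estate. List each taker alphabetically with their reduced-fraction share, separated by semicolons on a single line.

There is no surviving spouse, so the entire estate passes to Isamu's descendants per capita at each generation.
At generation 1 (Noboru, Takeshi, Yoshiko) there are 3 shares of (1)/3 = 1/3 each.
Living: Noboru — each takes 1/3.
Deceased: Takeshi and Yoshiko. Their combined 2/3 is pooled and carried to generation 2.
At generation 2 (Umeko, Akira, Mariko, Midori) there are 4 shares of (2/3)/4 = 1/6 each.
Living: Umeko, Akira, and Mariko — each takes 1/6.
Deceased: Midori. That 1/6 share is carried to generation 3.
At generation 3 (Satoshi, Ryo, Emiko) there are 3 shares of (1/6)/3 = 1/18 each.
Living: Satoshi, Ryo, and Emiko — each takes 1/18.

Akira 1/6; Emiko 1/18; Mariko 1/6; Noboru 1/3; Ryo 1/18; Satoshi 1/18; Umeko 1/6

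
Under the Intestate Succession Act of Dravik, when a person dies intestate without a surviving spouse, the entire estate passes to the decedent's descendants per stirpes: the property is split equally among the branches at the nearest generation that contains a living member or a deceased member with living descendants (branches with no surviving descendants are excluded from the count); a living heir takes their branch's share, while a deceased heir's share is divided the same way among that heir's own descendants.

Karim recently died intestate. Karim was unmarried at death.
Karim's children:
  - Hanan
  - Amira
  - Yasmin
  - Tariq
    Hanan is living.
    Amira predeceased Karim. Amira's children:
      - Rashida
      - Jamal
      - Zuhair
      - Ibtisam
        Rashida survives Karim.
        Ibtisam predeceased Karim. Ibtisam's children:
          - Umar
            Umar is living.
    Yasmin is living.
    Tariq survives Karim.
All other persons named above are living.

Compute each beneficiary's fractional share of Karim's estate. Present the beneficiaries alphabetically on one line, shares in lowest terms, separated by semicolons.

There is no surviving spouse, so the entire estate passes to Karim's descendants per stirpes.
The estate is divided into 4 equal shares of 1/4 among Hanan, Amira, Yasmin, Tariq.
Hanan is living and takes 1/4.
Amira predeceased; the 1/4 allotted to Amira's branch passes to Amira's issue by representation.
The 1/4 is divided into 4 equal shares of 1/16 among Rashida, Jamal, Zuhair, Ibtisam.
Rashida is living and takes 1/16.
Jamal is living and takes 1/16.
Zuhair is living and takes 1/16.
Ibtisam predeceased; the 1/16 allotted to Ibtisam's branch passes to Ibtisam's issue by representation.
Umar is the sole taker at this level and receives the full 1/16.
Yasmin is living and takes 1/4.
Tariq is living and takes 1/4.

Hanan 1/4; Jamal 1/16; Rashida 1/16; Tariq 1/4; Umar 1/16; Yasmin 1/4; Zuhair 1/16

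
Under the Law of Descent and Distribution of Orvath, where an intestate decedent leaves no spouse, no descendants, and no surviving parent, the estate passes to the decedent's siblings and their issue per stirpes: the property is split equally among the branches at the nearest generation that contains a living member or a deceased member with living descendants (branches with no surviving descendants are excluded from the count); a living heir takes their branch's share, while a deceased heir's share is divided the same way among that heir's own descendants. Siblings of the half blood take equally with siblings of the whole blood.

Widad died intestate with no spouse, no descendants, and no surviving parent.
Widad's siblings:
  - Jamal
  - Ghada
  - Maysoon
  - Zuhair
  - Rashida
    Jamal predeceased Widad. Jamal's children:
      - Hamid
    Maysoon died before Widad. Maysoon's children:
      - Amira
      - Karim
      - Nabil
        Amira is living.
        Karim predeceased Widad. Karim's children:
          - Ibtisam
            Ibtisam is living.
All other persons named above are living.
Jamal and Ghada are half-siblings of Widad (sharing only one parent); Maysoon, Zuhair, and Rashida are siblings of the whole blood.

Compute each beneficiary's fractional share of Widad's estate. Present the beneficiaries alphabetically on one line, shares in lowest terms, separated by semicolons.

No spouse, descendants, or parent survives, so the estate passes to Widad's siblings per stirpes.
Half-blood and whole-blood siblings take equally under the stated rule.
The estate is divided into 5 equal shares of 1/5 among Jamal, Ghada, Maysoon, Zuhair, Rashida.
Jamal predeceased; the 1/5 allotted to Jamal's branch passes to Jamal's issue by representation.
Hamid is the sole taker at this level and receives the full 1/5.
Ghada is living and takes 1/5.
Maysoon predeceased; the 1/5 allotted to Maysoon's branch passes to Maysoon's issue by representation.
The 1/5 is divided into 3 equal shares of 1/15 among Amira, Karim, Nabil.
Amira is living and takes 1/15.
Karim predeceased; the 1/15 allotted to Karim's branch passes to Karim's issue by representation.
Ibtisam is the sole taker at this level and receives the full 1/15.
Nabil is living and takes 1/15.
Zuhair is living and takes 1/5.
Rashida is living and takes 1/5.

Amira 1/15; Ghada 1/5; Hamid 1/5; Ibtisam 1/15; Nabil 1/15; Rashida 1/5; Zuhair 1/5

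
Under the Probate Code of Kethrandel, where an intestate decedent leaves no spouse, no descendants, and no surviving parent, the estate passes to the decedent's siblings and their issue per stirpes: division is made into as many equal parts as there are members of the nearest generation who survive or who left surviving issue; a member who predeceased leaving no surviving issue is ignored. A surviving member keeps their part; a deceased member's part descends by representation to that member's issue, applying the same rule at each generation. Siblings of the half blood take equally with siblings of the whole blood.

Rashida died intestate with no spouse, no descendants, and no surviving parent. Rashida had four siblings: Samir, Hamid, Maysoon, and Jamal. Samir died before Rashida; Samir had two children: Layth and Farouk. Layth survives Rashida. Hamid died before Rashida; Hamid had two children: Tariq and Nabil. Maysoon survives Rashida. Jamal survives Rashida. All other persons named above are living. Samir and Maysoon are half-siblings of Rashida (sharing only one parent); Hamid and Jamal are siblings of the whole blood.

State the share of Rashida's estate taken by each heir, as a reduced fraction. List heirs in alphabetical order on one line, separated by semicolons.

No spouse, descendants, or parent survives, so the estate passes to Rashida's siblings per stirpes.
Half-blood and whole-blood siblings take equally under the stated rule.
The estate is divided into 4 equal shares of 1/4 among Samir, Hamid, Maysoon, Jamal.
Samir predeceased; the 1/4 allotted to Samir's branch passes to Samir's issue by representation.
The 1/4 is divided into 2 equal shares of 1/8 among Layth, Farouk.
Layth is living and takes 1/8.
Farouk is living and takes 1/8.
Hamid predeceased; the 1/4 allotted to Hamid's branch passes to Hamid's issue by representation.
The 1/4 is divided into 2 equal shares of 1/8 among Tariq, Nabil.
Tariq is living and takes 1/8.
Nabil is living and takes 1/8.
Maysoon is living and takes 1/4.
Jamal is living and takes 1/4.

Farouk 1/8; Jamal 1/4; Layth 1/8; Maysoon 1/4; Nabil 1/8; Tariq 1/8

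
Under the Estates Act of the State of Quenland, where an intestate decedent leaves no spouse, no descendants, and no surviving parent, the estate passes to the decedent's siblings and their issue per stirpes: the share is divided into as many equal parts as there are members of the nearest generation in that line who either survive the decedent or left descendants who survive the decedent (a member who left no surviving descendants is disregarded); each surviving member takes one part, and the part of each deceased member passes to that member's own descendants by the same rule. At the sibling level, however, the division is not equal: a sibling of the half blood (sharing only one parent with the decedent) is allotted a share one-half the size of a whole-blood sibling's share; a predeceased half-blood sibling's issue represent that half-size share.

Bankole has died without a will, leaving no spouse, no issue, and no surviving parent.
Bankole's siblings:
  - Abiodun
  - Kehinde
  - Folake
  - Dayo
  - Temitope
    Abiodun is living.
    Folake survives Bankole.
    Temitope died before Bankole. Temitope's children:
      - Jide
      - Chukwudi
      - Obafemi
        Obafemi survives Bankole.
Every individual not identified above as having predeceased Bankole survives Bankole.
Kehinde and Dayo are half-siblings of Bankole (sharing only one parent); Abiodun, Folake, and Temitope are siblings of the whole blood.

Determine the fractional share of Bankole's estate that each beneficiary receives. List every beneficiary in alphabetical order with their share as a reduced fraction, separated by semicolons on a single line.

Abiodun 1/4; Chukwudi 1/12; Dayo 1/8; Folake 1/4; Jide 1/12; Kehinde 1/8; Obafemi 1/12

No spouse, descendants, or parent survives, so the estate passes to Bankole's siblings per stirpes.
Half-blood siblings count for one-half the weight of whole-blood siblings at the initial division.
Dividing 1 in proportion to weights (total weight 4): Abiodun (weight 1) → 1/4; Kehinde (weight 1/2) → 1/8; Folake (weight 1) → 1/4; Dayo (weight 1/2) → 1/8; Temitope (weight 1) → 1/4.
Abiodun is living and takes 1/4.
Kehinde is living and takes 1/8.
Folake is living and takes 1/4.
Dayo is living and takes 1/8.
Temitope predeceased; the 1/4 allotted to Temitope's branch passes to Temitope's issue by representation.
The 1/4 is divided into 3 equal shares of 1/12 among Jide, Chukwudi, Obafemi.
Jide is living and takes 1/12.
Chukwudi is living and takes 1/12.
Obafemi is living and takes 1/12.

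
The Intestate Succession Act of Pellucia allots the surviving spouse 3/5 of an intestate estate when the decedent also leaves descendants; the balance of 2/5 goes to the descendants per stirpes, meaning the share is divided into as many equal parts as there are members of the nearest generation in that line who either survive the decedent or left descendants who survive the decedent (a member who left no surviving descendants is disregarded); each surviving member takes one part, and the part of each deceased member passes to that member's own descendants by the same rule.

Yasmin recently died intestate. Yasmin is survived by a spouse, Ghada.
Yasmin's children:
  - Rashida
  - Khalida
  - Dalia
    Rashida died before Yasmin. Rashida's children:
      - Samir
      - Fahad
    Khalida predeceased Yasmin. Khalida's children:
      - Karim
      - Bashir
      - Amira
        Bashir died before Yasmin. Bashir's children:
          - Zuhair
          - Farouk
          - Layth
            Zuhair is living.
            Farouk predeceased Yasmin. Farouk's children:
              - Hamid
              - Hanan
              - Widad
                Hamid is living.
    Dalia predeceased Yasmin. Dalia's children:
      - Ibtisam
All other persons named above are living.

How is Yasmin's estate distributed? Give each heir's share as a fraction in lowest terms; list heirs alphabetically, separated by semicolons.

Amira 2/45; Fahad 1/15; Ghada 3/5; Hamid 2/405; Hanan 2/405; Ibtisam 2/15; Karim 2/45; Layth 2/135; Samir 1/15; Widad 2/405; Zuhair 2/135

Ghada, as surviving spouse, takes 3/5.
The remaining 2/5 passes to Yasmin's descendants per stirpes.
The 2/5 is divided into 3 equal shares of 2/15 among Rashida, Khalida, Dalia.
Rashida predeceased; the 2/15 allotted to Rashida's branch passes to Rashida's issue by representation.
The 2/15 is divided into 2 equal shares of 1/15 among Samir, Fahad.
Samir is living and takes 1/15.
Fahad is living and takes 1/15.
Khalida predeceased; the 2/15 allotted to Khalida's branch passes to Khalida's issue by representation.
The 2/15 is divided into 3 equal shares of 2/45 among Karim, Bashir, Amira.
Karim is living and takes 2/45.
Bashir predeceased; the 2/45 allotted to Bashir's branch passes to Bashir's issue by representation.
The 2/45 is divided into 3 equal shares of 2/135 among Zuhair, Farouk, Layth.
Zuhair is living and takes 2/135.
Farouk predeceased; the 2/135 allotted to Farouk's branch passes to Farouk's issue by representation.
The 2/135 is divided into 3 equal shares of 2/405 among Hamid, Hanan, Widad.
Hamid is living and takes 2/405.
Hanan is living and takes 2/405.
Widad is living and takes 2/405.
Layth is living and takes 2/135.
Amira is living and takes 2/45.
Dalia predeceased; the 2/15 allotted to Dalia's branch passes to Dalia's issue by representation.
Ibtisam is the sole taker at this level and receives the full 2/15.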